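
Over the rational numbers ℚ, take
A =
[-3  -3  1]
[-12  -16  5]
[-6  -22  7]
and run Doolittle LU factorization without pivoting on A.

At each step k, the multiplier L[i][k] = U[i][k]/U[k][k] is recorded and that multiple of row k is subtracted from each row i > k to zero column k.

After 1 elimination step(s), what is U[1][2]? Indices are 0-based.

Step 1: pivot at (0,0) is -3.
  row1 ← row1 − (4)·row0  ⇒  L[1][0]=4, U row1=(0, -4, 1)
  row2 ← row2 − (2)·row0  ⇒  L[2][0]=2, U row2=(0, -16, 5)

U[1][2] = 1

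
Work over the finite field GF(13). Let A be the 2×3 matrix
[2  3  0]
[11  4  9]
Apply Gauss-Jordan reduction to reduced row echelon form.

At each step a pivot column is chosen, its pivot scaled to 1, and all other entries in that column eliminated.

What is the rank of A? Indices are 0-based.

rank = 2

pivot(0,0)=2: scale R0 → (1, 8, 0)
  clear (1,0): R1 −= (11)R0 → (0, 7, 9)
pivot(1,1)=7: scale R1 → (0, 1, 5)
  clear (0,1): R0 −= (8)R1 → (1, 0, 12)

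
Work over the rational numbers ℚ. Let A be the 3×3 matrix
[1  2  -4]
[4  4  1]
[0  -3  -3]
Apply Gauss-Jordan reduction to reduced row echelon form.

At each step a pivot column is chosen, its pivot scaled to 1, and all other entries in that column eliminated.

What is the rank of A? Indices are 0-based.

[1] R0 /= 1  ⇒  (1, 2, -4)
     R1 -= 4·R0  ⇒  (0, -4, 17)
[2] R1 /= -4  ⇒  (0, 1, -17/4)
     R0 -= 2·R1  ⇒  (1, 0, 9/2)
     R2 -= -3·R1  ⇒  (0, 0, -63/4)
[3] R2 /= -63/4  ⇒  (0, 0, 1)
     R0 -= 9/2·R2  ⇒  (1, 0, 0)
     R1 -= -17/4·R2  ⇒  (0, 1, 0)

rank = 3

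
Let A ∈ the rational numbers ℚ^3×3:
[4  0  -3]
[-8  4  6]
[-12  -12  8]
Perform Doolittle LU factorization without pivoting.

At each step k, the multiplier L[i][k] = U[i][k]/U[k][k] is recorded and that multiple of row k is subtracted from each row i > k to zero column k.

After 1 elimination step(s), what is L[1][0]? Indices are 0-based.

[col 0] pivot 4
  R1 -= -2*R0 → (0, 4, 0)  (L[1][0] := -2)
  R2 -= -3*R0 → (0, -12, -1)  (L[2][0] := -3)

L[1][0] = -2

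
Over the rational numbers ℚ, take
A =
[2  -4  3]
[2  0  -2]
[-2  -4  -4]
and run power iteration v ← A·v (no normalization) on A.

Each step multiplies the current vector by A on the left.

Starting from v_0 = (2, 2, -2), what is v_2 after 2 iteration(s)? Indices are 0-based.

v_2 = (-64, -12, 4)

v_0 = (2, 2, -2).
v_1 = A·v_0 = (-10, 8, -4).
v_2 = A·v_1 = (-64, -12, 4).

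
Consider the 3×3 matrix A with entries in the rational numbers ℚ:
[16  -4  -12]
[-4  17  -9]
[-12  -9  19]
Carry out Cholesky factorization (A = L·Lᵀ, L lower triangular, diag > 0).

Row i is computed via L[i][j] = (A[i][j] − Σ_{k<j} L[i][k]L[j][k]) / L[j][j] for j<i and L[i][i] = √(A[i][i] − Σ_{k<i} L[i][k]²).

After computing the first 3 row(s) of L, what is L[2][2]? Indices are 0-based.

Step 1: L[0][0] = √(16) = 4.
  L[1][0] = (-4) / L[0][0] = -1.
Step 2: L[1][1] = √(16) = 4.
  L[2][0] = (-12) / L[0][0] = -3.
  L[2][1] = (-12) / L[1][1] = -3.
Step 3: L[2][2] = √(1) = 1.

L[2][2] = 1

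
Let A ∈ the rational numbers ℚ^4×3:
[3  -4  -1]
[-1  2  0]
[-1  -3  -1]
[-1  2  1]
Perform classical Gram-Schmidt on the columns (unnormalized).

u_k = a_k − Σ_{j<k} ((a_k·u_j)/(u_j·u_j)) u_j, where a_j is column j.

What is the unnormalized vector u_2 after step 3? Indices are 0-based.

Step 1: u_0 = a_0 = (3, -1, -1, -1).
Step 2: u_1 = a_1 − (-13/12)·u_0 = (-3/4, 11/12, -49/12, 11/12).
Step 3: u_2 = a_2 − (-1/4)·u_0 − (69/227)·u_1 = (-5/227, -120/227, -2/227, 107/227).

u_2 = (-5/227, -120/227, -2/227, 107/227)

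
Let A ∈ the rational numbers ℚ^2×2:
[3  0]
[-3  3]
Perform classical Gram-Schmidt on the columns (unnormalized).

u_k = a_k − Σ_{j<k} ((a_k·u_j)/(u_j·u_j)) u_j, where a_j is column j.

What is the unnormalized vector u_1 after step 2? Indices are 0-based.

Step 1: u_0 = a_0 = (3, -3).
Step 2: u_1 = a_1 − (-1/2)·u_0 = (3/2, 3/2).

u_1 = (3/2, 3/2)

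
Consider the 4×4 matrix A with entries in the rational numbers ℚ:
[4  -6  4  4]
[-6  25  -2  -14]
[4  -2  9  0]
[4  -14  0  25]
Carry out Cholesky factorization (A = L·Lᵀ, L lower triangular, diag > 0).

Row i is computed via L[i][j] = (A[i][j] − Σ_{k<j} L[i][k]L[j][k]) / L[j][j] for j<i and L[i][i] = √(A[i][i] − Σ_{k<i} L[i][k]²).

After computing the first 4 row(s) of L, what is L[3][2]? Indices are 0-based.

Step 1: L[0][0] = √(4) = 2.
  L[1][0] = (-6) / L[0][0] = -3.
Step 2: L[1][1] = √(16) = 4.
  L[2][0] = (4) / L[0][0] = 2.
  L[2][1] = (4) / L[1][1] = 1.
Step 3: L[2][2] = √(4) = 2.
  L[3][0] = (4) / L[0][0] = 2.
  L[3][1] = (-8) / L[1][1] = -2.
  L[3][2] = (-2) / L[2][2] = -1.
Step 4: L[3][3] = √(16) = 4.

L[3][2] = -1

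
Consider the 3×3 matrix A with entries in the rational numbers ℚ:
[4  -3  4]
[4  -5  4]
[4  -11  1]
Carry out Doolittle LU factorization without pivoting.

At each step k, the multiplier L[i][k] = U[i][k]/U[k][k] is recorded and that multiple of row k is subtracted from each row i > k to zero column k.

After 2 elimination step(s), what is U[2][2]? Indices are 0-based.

U[2][2] = -3

Step 1: pivot at (0,0) is 4.
  row1 ← row1 − (1)·row0  ⇒  L[1][0]=1, U row1=(0, -2, 0)
  row2 ← row2 − (1)·row0  ⇒  L[2][0]=1, U row2=(0, -8, -3)
Step 2: pivot at (1,1) is -2.
  row2 ← row2 − (4)·row1  ⇒  L[2][1]=4, U row2=(0, 0, -3)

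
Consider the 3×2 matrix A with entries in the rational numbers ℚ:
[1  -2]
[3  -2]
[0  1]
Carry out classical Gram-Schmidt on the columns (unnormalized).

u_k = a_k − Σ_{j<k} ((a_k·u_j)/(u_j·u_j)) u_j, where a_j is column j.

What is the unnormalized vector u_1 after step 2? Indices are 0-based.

u_1 = (-6/5, 2/5, 1)

Step 1: u_0 = a_0 = (1, 3, 0).
Step 2: u_1 = a_1 − (-4/5)·u_0 = (-6/5, 2/5, 1).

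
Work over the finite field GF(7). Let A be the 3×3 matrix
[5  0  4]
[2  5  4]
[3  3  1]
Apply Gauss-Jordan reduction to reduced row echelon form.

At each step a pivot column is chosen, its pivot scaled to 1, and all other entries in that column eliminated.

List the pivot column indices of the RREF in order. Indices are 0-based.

[1] R0 /= 5  ⇒  (1, 0, 5)
     R1 -= 2·R0  ⇒  (0, 5, 1)
     R2 -= 3·R0  ⇒  (0, 3, 0)
[2] R1 /= 5  ⇒  (0, 1, 3)
     R2 -= 3·R1  ⇒  (0, 0, 5)
[3] R2 /= 5  ⇒  (0, 0, 1)
     R0 -= 5·R2  ⇒  (1, 0, 0)
     R1 -= 3·R2  ⇒  (0, 1, 0)

pivot columns: 0, 1, 2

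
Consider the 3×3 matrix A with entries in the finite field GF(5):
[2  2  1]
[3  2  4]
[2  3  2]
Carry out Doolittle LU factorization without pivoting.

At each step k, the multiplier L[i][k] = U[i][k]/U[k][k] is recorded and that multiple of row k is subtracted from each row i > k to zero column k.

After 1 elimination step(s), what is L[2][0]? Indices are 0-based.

Step 1: pivot at (0,0) is 2.
  row1 ← row1 − (4)·row0  ⇒  L[1][0]=4, U row1=(0, 4, 0)
  row2 ← row2 − (1)·row0  ⇒  L[2][0]=1, U row2=(0, 1, 1)

L[2][0] = 1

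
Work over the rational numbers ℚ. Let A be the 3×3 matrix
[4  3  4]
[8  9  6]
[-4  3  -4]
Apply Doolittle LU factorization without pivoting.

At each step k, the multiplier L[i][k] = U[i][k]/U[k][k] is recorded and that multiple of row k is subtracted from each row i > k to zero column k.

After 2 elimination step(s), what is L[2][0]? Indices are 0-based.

L[2][0] = -1

k=0: U[0][0]=4
  eliminate (1,0): mult=2, new row 1: (0, 3, -2); set L[1][0]=2
  eliminate (2,0): mult=-1, new row 2: (0, 6, 0); set L[2][0]=-1
k=1: U[1][1]=3
  eliminate (2,1): mult=2, new row 2: (0, 0, 4); set L[2][1]=2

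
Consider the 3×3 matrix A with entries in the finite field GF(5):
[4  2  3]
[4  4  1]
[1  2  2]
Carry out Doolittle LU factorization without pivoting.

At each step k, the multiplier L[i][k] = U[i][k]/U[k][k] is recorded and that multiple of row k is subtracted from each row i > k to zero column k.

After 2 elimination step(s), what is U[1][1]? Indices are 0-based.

U[1][1] = 2

k=0: U[0][0]=4
  eliminate (1,0): mult=1, new row 1: (0, 2, 3); set L[1][0]=1
  eliminate (2,0): mult=4, new row 2: (0, 4, 0); set L[2][0]=4
k=1: U[1][1]=2
  eliminate (2,1): mult=2, new row 2: (0, 0, 4); set L[2][1]=2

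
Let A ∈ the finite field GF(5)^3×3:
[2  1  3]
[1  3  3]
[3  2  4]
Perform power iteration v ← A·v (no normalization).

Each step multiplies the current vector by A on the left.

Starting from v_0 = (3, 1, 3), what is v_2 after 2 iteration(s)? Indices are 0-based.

v_2 = (1, 0, 0)

v_0 = (3, 1, 3).
v_1 = A·v_0 = (1, 0, 3).
v_2 = A·v_1 = (1, 0, 0).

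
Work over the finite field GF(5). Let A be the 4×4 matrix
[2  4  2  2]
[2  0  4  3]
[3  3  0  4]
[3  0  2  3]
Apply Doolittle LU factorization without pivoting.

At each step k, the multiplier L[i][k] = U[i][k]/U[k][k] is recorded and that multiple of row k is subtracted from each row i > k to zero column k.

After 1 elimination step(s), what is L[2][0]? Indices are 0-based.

L[2][0] = 4

Step 1: pivot at (0,0) is 2.
  row1 ← row1 − (1)·row0  ⇒  L[1][0]=1, U row1=(0, 1, 2, 1)
  row2 ← row2 − (4)·row0  ⇒  L[2][0]=4, U row2=(0, 2, 2, 1)
  row3 ← row3 − (4)·row0  ⇒  L[3][0]=4, U row3=(0, 4, 4, 0)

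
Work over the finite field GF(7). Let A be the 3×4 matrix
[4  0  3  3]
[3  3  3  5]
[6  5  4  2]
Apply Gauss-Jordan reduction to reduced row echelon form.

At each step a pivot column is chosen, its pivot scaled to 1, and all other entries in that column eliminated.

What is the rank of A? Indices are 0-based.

rank = 3

step 1: normalize row 0 (÷4) = (1, 0, 6, 6)
  row 1: subtract 3×row0 = (0, 3, 6, 1)
  row 2: subtract 6×row0 = (0, 5, 3, 1)
step 2: normalize row 1 (÷3) = (0, 1, 2, 5)
  row 2: subtract 5×row1 = (0, 0, 0, 4)
skip col 2 (zero from row 2)
step 3: normalize row 2 (÷4) = (0, 0, 0, 1)
  row 0: subtract 6×row2 = (1, 0, 6, 0)
  row 1: subtract 5×row2 = (0, 1, 2, 0)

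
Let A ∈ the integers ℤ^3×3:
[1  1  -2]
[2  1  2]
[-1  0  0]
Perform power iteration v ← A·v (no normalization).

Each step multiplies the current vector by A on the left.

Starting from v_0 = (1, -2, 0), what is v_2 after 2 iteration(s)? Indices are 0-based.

v_2 = (1, -4, 1)

v_0 = (1, -2, 0).
v_1 = A·v_0 = (-1, 0, -1).
v_2 = A·v_1 = (1, -4, 1).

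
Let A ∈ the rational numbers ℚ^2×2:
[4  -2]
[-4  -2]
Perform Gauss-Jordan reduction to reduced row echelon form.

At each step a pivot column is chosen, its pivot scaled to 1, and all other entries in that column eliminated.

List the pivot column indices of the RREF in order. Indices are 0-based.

step 1: normalize row 0 (÷4) = (1, -1/2)
  row 1: subtract -4×row0 = (0, -4)
step 2: normalize row 1 (÷-4) = (0, 1)
  row 0: subtract -1/2×row1 = (1, 0)

pivot columns: 0, 1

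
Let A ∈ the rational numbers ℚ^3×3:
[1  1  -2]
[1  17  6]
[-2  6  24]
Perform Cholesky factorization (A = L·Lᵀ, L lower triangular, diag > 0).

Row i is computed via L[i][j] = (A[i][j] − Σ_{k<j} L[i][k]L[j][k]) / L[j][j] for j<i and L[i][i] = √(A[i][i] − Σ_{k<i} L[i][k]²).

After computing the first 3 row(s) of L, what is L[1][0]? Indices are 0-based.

L[1][0] = 1

Step 1: L[0][0] = √(1) = 1.
  L[1][0] = (1) / L[0][0] = 1.
Step 2: L[1][1] = √(16) = 4.
  L[2][0] = (-2) / L[0][0] = -2.
  L[2][1] = (8) / L[1][1] = 2.
Step 3: L[2][2] = √(16) = 4.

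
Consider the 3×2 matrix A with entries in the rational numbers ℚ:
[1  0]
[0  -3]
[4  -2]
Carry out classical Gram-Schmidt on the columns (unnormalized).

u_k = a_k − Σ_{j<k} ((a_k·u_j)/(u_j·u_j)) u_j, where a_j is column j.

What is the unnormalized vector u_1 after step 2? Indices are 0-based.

u_1 = (8/17, -3, -2/17)

Step 1: u_0 = a_0 = (1, 0, 4).
Step 2: u_1 = a_1 − (-8/17)·u_0 = (8/17, -3, -2/17).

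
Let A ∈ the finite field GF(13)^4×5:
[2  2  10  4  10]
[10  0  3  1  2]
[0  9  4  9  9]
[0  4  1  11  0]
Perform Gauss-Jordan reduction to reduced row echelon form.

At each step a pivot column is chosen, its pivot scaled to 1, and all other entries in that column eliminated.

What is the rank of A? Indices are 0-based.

[1] R0 /= 2  ⇒  (1, 1, 5, 2, 5)
     R1 -= 10·R0  ⇒  (0, 3, 5, 7, 4)
[2] R1 /= 3  ⇒  (0, 1, 6, 11, 10)
     R0 -= 1·R1  ⇒  (1, 0, 12, 4, 8)
     R2 -= 9·R1  ⇒  (0, 0, 2, 1, 10)
     R3 -= 4·R1  ⇒  (0, 0, 3, 6, 12)
[3] R2 /= 2  ⇒  (0, 0, 1, 7, 5)
     R0 -= 12·R2  ⇒  (1, 0, 0, 11, 0)
     R1 -= 6·R2  ⇒  (0, 1, 0, 8, 6)
     R3 -= 3·R2  ⇒  (0, 0, 0, 11, 10)
[4] R3 /= 11  ⇒  (0, 0, 0, 1, 8)
     R0 -= 11·R3  ⇒  (1, 0, 0, 0, 3)
     R1 -= 8·R3  ⇒  (0, 1, 0, 0, 7)
     R2 -= 7·R3  ⇒  (0, 0, 1, 0, 1)

rank = 4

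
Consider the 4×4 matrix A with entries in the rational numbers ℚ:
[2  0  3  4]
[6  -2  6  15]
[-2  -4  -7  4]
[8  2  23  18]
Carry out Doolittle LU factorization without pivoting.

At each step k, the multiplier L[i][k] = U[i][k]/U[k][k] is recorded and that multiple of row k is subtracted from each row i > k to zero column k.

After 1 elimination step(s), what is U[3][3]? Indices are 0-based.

Step 1: pivot at (0,0) is 2.
  row1 ← row1 − (3)·row0  ⇒  L[1][0]=3, U row1=(0, -2, -3, 3)
  row2 ← row2 − (-1)·row0  ⇒  L[2][0]=-1, U row2=(0, -4, -4, 8)
  row3 ← row3 − (4)·row0  ⇒  L[3][0]=4, U row3=(0, 2, 11, 2)

U[3][3] = 2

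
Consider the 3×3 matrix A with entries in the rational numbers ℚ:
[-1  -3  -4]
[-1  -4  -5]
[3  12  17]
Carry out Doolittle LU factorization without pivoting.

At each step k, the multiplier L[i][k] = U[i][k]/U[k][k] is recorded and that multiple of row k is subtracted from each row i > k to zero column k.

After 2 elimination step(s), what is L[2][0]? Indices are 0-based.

k=0: U[0][0]=-1
  eliminate (1,0): mult=1, new row 1: (0, -1, -1); set L[1][0]=1
  eliminate (2,0): mult=-3, new row 2: (0, 3, 5); set L[2][0]=-3
k=1: U[1][1]=-1
  eliminate (2,1): mult=-3, new row 2: (0, 0, 2); set L[2][1]=-3

L[2][0] = -3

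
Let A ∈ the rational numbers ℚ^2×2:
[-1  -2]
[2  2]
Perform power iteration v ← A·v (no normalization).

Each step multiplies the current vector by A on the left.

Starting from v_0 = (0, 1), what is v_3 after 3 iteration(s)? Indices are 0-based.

v_0 = (0, 1).
v_1 = A·v_0 = (-2, 2).
v_2 = A·v_1 = (-2, 0).
v_3 = A·v_2 = (2, -4).

v_3 = (2, -4)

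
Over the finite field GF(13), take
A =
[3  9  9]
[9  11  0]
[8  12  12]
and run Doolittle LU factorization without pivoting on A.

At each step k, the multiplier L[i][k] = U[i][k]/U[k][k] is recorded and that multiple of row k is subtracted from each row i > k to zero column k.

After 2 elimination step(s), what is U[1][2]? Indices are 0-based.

Step 1: pivot at (0,0) is 3.
  row1 ← row1 − (3)·row0  ⇒  L[1][0]=3, U row1=(0, 10, 12)
  row2 ← row2 − (7)·row0  ⇒  L[2][0]=7, U row2=(0, 1, 1)
Step 2: pivot at (1,1) is 10.
  row2 ← row2 − (4)·row1  ⇒  L[2][1]=4, U row2=(0, 0, 5)

U[1][2] = 12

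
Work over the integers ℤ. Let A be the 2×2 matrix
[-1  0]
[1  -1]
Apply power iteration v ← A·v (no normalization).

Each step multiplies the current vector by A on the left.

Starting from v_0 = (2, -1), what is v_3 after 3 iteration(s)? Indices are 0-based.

v_3 = (-2, 7)

v_0 = (2, -1).
v_1 = A·v_0 = (-2, 3).
v_2 = A·v_1 = (2, -5).
v_3 = A·v_2 = (-2, 7).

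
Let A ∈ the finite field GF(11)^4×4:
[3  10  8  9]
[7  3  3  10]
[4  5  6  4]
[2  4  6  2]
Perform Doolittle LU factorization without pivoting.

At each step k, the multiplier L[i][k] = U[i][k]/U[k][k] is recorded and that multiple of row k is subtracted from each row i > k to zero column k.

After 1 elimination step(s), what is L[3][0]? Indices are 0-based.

L[3][0] = 8

k=0: U[0][0]=3
  eliminate (1,0): mult=6, new row 1: (0, 9, 10, 0); set L[1][0]=6
  eliminate (2,0): mult=5, new row 2: (0, 10, 10, 3); set L[2][0]=5
  eliminate (3,0): mult=8, new row 3: (0, 1, 8, 7); set L[3][0]=8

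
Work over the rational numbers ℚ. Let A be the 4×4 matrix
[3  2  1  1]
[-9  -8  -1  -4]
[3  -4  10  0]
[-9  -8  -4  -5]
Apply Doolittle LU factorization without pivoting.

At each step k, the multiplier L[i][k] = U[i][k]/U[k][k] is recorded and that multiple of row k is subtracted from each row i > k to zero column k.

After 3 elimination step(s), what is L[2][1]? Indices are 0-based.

k=0: U[0][0]=3
  eliminate (1,0): mult=-3, new row 1: (0, -2, 2, -1); set L[1][0]=-3
  eliminate (2,0): mult=1, new row 2: (0, -6, 9, -1); set L[2][0]=1
  eliminate (3,0): mult=-3, new row 3: (0, -2, -1, -2); set L[3][0]=-3
k=1: U[1][1]=-2
  eliminate (2,1): mult=3, new row 2: (0, 0, 3, 2); set L[2][1]=3
  eliminate (3,1): mult=1, new row 3: (0, 0, -3, -1); set L[3][1]=1
k=2: U[2][2]=3
  eliminate (3,2): mult=-1, new row 3: (0, 0, 0, 1); set L[3][2]=-1

L[2][1] = 3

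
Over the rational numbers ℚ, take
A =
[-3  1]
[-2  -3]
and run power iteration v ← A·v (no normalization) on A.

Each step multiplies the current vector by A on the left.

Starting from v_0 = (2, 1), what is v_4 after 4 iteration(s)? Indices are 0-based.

v_0 = (2, 1).
v_1 = A·v_0 = (-5, -7).
v_2 = A·v_1 = (8, 31).
v_3 = A·v_2 = (7, -109).
v_4 = A·v_3 = (-130, 313).

v_4 = (-130, 313)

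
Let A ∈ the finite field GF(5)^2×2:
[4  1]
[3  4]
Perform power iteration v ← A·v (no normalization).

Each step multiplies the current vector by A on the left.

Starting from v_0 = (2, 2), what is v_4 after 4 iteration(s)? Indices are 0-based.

v_0 = (2, 2).
v_1 = A·v_0 = (0, 4).
v_2 = A·v_1 = (4, 1).
v_3 = A·v_2 = (2, 1).
v_4 = A·v_3 = (4, 0).

v_4 = (4, 0)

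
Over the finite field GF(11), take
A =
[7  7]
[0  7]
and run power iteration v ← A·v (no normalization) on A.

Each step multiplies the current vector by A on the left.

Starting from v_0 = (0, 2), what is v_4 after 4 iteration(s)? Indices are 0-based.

v_4 = (2, 6)

v_0 = (0, 2).
v_1 = A·v_0 = (3, 3).
v_2 = A·v_1 = (9, 10).
v_3 = A·v_2 = (1, 4).
v_4 = A·v_3 = (2, 6).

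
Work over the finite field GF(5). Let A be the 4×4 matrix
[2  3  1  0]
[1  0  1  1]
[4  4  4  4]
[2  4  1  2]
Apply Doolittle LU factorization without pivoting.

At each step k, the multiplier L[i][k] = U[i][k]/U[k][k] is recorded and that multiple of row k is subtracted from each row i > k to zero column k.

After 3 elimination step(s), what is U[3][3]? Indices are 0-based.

[col 0] pivot 2
  R1 -= 3*R0 → (0, 1, 3, 1)  (L[1][0] := 3)
  R2 -= 2*R0 → (0, 3, 2, 4)  (L[2][0] := 2)
  R3 -= 1*R0 → (0, 1, 0, 2)  (L[3][0] := 1)
[col 1] pivot 1
  R2 -= 3*R1 → (0, 0, 3, 1)  (L[2][1] := 3)
  R3 -= 1*R1 → (0, 0, 2, 1)  (L[3][1] := 1)
[col 2] pivot 3
  R3 -= 4*R2 → (0, 0, 0, 2)  (L[3][2] := 4)

U[3][3] = 2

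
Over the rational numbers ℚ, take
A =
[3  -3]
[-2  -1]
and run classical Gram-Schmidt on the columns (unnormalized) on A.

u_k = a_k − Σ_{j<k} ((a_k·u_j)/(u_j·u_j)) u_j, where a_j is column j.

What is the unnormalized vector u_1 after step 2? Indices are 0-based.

Step 1: u_0 = a_0 = (3, -2).
Step 2: u_1 = a_1 − (-7/13)·u_0 = (-18/13, -27/13).

u_1 = (-18/13, -27/13)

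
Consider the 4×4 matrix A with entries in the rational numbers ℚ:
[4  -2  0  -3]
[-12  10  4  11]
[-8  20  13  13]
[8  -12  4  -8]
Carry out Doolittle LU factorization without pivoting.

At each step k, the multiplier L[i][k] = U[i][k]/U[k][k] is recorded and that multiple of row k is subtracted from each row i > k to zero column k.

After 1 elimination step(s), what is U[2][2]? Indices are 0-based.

U[2][2] = 13

[col 0] pivot 4
  R1 -= -3*R0 → (0, 4, 4, 2)  (L[1][0] := -3)
  R2 -= -2*R0 → (0, 16, 13, 7)  (L[2][0] := -2)
  R3 -= 2*R0 → (0, -8, 4, -2)  (L[3][0] := 2)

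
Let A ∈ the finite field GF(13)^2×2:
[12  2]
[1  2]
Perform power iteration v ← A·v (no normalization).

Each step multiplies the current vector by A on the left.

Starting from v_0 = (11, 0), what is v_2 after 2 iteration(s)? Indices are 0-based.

v_2 = (7, 11)

v_0 = (11, 0).
v_1 = A·v_0 = (2, 11).
v_2 = A·v_1 = (7, 11).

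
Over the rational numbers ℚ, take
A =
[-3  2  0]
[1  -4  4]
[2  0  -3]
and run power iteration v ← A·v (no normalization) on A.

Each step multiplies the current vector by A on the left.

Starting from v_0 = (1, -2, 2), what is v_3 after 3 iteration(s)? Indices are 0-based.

v_0 = (1, -2, 2).
v_1 = A·v_0 = (-7, 17, -4).
v_2 = A·v_1 = (55, -91, -2).
v_3 = A·v_2 = (-347, 411, 116).

v_3 = (-347, 411, 116)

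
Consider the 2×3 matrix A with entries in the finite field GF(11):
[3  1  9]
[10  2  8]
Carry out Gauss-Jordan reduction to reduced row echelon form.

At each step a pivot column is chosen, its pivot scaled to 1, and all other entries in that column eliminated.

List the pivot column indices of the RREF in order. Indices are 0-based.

pivot(0,0)=3: scale R0 → (1, 4, 3)
  clear (1,0): R1 −= (10)R0 → (0, 6, 0)
pivot(1,1)=6: scale R1 → (0, 1, 0)
  clear (0,1): R0 −= (4)R1 → (1, 0, 3)

pivot columns: 0, 1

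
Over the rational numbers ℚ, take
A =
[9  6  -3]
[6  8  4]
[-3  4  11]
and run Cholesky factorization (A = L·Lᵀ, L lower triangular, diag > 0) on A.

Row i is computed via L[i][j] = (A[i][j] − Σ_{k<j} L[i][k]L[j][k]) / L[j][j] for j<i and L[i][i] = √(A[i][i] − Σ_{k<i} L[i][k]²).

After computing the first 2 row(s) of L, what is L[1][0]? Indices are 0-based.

L[1][0] = 2

Step 1: L[0][0] = √(9) = 3.
  L[1][0] = (6) / L[0][0] = 2.
Step 2: L[1][1] = √(4) = 2.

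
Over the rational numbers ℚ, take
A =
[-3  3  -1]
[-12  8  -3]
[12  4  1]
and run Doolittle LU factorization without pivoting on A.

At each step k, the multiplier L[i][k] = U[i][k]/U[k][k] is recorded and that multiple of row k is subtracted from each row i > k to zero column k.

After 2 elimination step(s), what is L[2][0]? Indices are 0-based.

L[2][0] = -4

Step 1: pivot at (0,0) is -3.
  row1 ← row1 − (4)·row0  ⇒  L[1][0]=4, U row1=(0, -4, 1)
  row2 ← row2 − (-4)·row0  ⇒  L[2][0]=-4, U row2=(0, 16, -3)
Step 2: pivot at (1,1) is -4.
  row2 ← row2 − (-4)·row1  ⇒  L[2][1]=-4, U row2=(0, 0, 1)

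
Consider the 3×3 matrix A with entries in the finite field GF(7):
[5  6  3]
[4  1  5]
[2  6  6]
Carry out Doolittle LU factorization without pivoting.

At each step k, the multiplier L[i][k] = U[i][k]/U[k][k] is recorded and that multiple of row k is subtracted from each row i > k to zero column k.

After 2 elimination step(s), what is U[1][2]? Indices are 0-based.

Step 1: pivot at (0,0) is 5.
  row1 ← row1 − (5)·row0  ⇒  L[1][0]=5, U row1=(0, 6, 4)
  row2 ← row2 − (6)·row0  ⇒  L[2][0]=6, U row2=(0, 5, 2)
Step 2: pivot at (1,1) is 6.
  row2 ← row2 − (2)·row1  ⇒  L[2][1]=2, U row2=(0, 0, 1)

U[1][2] = 4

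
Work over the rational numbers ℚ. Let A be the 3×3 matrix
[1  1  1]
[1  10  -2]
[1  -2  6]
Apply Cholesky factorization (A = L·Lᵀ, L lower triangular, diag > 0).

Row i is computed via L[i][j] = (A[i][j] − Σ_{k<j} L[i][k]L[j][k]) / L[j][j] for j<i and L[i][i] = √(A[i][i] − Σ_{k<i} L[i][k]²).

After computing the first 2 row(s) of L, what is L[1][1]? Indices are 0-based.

L[1][1] = 3

Step 1: L[0][0] = √(1) = 1.
  L[1][0] = (1) / L[0][0] = 1.
Step 2: L[1][1] = √(9) = 3.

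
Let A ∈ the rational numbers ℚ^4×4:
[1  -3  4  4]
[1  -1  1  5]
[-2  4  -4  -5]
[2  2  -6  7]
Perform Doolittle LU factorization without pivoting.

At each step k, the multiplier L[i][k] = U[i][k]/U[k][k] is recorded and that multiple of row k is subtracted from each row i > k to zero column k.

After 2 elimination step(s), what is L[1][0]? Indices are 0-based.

L[1][0] = 1

k=0: U[0][0]=1
  eliminate (1,0): mult=1, new row 1: (0, 2, -3, 1); set L[1][0]=1
  eliminate (2,0): mult=-2, new row 2: (0, -2, 4, 3); set L[2][0]=-2
  eliminate (3,0): mult=2, new row 3: (0, 8, -14, -1); set L[3][0]=2
k=1: U[1][1]=2
  eliminate (2,1): mult=-1, new row 2: (0, 0, 1, 4); set L[2][1]=-1
  eliminate (3,1): mult=4, new row 3: (0, 0, -2, -5); set L[3][1]=4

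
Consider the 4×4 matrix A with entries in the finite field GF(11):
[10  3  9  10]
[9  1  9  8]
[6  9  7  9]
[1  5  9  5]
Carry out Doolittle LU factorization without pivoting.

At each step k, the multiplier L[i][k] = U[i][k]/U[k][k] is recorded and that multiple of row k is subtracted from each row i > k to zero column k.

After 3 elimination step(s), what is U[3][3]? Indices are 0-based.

U[3][3] = 7

k=0: U[0][0]=10
  eliminate (1,0): mult=2, new row 1: (0, 6, 2, 10); set L[1][0]=2
  eliminate (2,0): mult=5, new row 2: (0, 5, 6, 3); set L[2][0]=5
  eliminate (3,0): mult=10, new row 3: (0, 8, 7, 4); set L[3][0]=10
k=1: U[1][1]=6
  eliminate (2,1): mult=10, new row 2: (0, 0, 8, 2); set L[2][1]=10
  eliminate (3,1): mult=5, new row 3: (0, 0, 8, 9); set L[3][1]=5
k=2: U[2][2]=8
  eliminate (3,2): mult=1, new row 3: (0, 0, 0, 7); set L[3][2]=1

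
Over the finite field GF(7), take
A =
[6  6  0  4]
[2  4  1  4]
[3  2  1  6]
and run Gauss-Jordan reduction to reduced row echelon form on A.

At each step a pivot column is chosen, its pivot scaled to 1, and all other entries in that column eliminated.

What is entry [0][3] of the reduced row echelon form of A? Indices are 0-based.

M[0][3] = 5

pivot(0,0)=6: scale R0 → (1, 1, 0, 3)
  clear (1,0): R1 −= (2)R0 → (0, 2, 1, 5)
  clear (2,0): R2 −= (3)R0 → (0, 6, 1, 4)
pivot(1,1)=2: scale R1 → (0, 1, 4, 6)
  clear (0,1): R0 −= (1)R1 → (1, 0, 3, 4)
  clear (2,1): R2 −= (6)R1 → (0, 0, 5, 3)
pivot(2,2)=5: scale R2 → (0, 0, 1, 2)
  clear (0,2): R0 −= (3)R2 → (1, 0, 0, 5)
  clear (1,2): R1 −= (4)R2 → (0, 1, 0, 5)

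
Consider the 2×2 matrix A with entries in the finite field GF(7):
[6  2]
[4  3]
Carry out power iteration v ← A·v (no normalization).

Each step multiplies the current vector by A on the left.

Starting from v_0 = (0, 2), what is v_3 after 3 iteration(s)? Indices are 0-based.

v_3 = (4, 1)

v_0 = (0, 2).
v_1 = A·v_0 = (4, 6).
v_2 = A·v_1 = (1, 6).
v_3 = A·v_2 = (4, 1).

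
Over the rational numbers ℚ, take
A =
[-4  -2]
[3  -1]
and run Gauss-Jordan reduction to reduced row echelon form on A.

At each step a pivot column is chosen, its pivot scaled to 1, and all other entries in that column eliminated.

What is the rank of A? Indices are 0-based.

rank = 2

pivot(0,0)=-4: scale R0 → (1, 1/2)
  clear (1,0): R1 −= (3)R0 → (0, -5/2)
pivot(1,1)=-5/2: scale R1 → (0, 1)
  clear (0,1): R0 −= (1/2)R1 → (1, 0)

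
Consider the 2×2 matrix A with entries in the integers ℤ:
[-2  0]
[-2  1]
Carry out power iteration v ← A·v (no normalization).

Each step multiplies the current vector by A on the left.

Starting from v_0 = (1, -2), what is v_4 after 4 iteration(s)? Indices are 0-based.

v_4 = (16, 8)

v_0 = (1, -2).
v_1 = A·v_0 = (-2, -4).
v_2 = A·v_1 = (4, 0).
v_3 = A·v_2 = (-8, -8).
v_4 = A·v_3 = (16, 8).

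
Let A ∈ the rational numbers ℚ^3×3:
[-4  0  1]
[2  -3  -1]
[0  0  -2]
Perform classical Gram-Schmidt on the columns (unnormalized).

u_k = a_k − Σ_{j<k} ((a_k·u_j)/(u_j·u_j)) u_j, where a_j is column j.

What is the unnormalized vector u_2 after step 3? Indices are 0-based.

Step 1: u_0 = a_0 = (-4, 2, 0).
Step 2: u_1 = a_1 − (-3/10)·u_0 = (-6/5, -12/5, 0).
Step 3: u_2 = a_2 − (-3/10)·u_0 − (1/6)·u_1 = (0, 0, -2).

u_2 = (0, 0, -2)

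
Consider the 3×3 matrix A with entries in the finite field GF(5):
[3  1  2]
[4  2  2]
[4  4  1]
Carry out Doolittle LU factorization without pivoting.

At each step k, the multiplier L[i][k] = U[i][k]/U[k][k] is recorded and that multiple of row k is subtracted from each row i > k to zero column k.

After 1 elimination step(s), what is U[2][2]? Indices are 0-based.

Step 1: pivot at (0,0) is 3.
  row1 ← row1 − (3)·row0  ⇒  L[1][0]=3, U row1=(0, 4, 1)
  row2 ← row2 − (3)·row0  ⇒  L[2][0]=3, U row2=(0, 1, 0)

U[2][2] = 0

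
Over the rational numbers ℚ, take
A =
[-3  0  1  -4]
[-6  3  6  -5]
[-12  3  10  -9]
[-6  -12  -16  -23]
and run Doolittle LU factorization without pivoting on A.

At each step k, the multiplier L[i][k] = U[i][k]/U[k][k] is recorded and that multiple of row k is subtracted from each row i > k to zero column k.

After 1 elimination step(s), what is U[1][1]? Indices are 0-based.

Step 1: pivot at (0,0) is -3.
  row1 ← row1 − (2)·row0  ⇒  L[1][0]=2, U row1=(0, 3, 4, 3)
  row2 ← row2 − (4)·row0  ⇒  L[2][0]=4, U row2=(0, 3, 6, 7)
  row3 ← row3 − (2)·row0  ⇒  L[3][0]=2, U row3=(0, -12, -18, -15)

U[1][1] = 3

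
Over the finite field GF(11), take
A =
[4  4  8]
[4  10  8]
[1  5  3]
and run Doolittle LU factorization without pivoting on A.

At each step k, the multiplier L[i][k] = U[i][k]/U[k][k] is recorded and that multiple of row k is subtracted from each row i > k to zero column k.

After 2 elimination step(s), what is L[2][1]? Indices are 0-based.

L[2][1] = 8

[col 0] pivot 4
  R1 -= 1*R0 → (0, 6, 0)  (L[1][0] := 1)
  R2 -= 3*R0 → (0, 4, 1)  (L[2][0] := 3)
[col 1] pivot 6
  R2 -= 8*R1 → (0, 0, 1)  (L[2][1] := 8)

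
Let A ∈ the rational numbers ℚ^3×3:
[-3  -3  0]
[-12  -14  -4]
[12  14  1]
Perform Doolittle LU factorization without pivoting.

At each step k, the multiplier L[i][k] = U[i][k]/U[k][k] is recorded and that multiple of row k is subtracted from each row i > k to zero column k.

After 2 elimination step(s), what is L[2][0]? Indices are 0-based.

[col 0] pivot -3
  R1 -= 4*R0 → (0, -2, -4)  (L[1][0] := 4)
  R2 -= -4*R0 → (0, 2, 1)  (L[2][0] := -4)
[col 1] pivot -2
  R2 -= -1*R1 → (0, 0, -3)  (L[2][1] := -1)

L[2][0] = -4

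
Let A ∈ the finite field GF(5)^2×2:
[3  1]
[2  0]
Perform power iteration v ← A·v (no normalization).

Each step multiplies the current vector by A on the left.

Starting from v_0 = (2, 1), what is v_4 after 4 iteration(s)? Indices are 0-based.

v_0 = (2, 1).
v_1 = A·v_0 = (2, 4).
v_2 = A·v_1 = (0, 4).
v_3 = A·v_2 = (4, 0).
v_4 = A·v_3 = (2, 3).

v_4 = (2, 3)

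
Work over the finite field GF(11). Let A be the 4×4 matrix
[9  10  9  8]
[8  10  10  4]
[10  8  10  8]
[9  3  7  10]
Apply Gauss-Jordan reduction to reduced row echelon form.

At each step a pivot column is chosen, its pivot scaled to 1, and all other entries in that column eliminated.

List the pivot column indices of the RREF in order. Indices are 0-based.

pivot columns: 0, 1, 2, 3

step 1: normalize row 0 (÷9) = (1, 6, 1, 7)
  row 1: subtract 8×row0 = (0, 6, 2, 3)
  row 2: subtract 10×row0 = (0, 3, 0, 4)
  row 3: subtract 9×row0 = (0, 4, 9, 2)
step 2: normalize row 1 (÷6) = (0, 1, 4, 6)
  row 0: subtract 6×row1 = (1, 0, 10, 4)
  row 2: subtract 3×row1 = (0, 0, 10, 8)
  row 3: subtract 4×row1 = (0, 0, 4, 0)
step 3: normalize row 2 (÷10) = (0, 0, 1, 3)
  row 0: subtract 10×row2 = (1, 0, 0, 7)
  row 1: subtract 4×row2 = (0, 1, 0, 5)
  row 3: subtract 4×row2 = (0, 0, 0, 10)
step 4: normalize row 3 (÷10) = (0, 0, 0, 1)
  row 0: subtract 7×row3 = (1, 0, 0, 0)
  row 1: subtract 5×row3 = (0, 1, 0, 0)
  row 2: subtract 3×row3 = (0, 0, 1, 0)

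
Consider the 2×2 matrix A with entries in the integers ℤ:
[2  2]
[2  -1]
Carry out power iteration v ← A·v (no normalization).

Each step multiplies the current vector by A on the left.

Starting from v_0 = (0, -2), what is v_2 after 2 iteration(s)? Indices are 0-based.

v_2 = (-4, -10)

v_0 = (0, -2).
v_1 = A·v_0 = (-4, 2).
v_2 = A·v_1 = (-4, -10).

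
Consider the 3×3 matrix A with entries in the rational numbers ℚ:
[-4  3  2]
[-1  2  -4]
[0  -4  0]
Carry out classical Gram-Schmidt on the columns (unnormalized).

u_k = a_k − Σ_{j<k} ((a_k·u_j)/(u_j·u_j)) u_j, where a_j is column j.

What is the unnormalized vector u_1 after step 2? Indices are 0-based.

u_1 = (-5/17, 20/17, -4)

Step 1: u_0 = a_0 = (-4, -1, 0).
Step 2: u_1 = a_1 − (-14/17)·u_0 = (-5/17, 20/17, -4).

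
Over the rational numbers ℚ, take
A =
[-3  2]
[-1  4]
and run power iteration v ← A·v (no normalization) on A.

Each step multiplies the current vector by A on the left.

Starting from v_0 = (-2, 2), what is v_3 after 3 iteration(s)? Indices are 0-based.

v_3 = (90, 130)

v_0 = (-2, 2).
v_1 = A·v_0 = (10, 10).
v_2 = A·v_1 = (-10, 30).
v_3 = A·v_2 = (90, 130).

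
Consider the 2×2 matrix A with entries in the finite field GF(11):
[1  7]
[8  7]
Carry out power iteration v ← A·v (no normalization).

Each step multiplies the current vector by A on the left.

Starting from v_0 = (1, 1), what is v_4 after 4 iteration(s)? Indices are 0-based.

v_4 = (10, 7)

v_0 = (1, 1).
v_1 = A·v_0 = (8, 4).
v_2 = A·v_1 = (3, 4).
v_3 = A·v_2 = (9, 8).
v_4 = A·v_3 = (10, 7).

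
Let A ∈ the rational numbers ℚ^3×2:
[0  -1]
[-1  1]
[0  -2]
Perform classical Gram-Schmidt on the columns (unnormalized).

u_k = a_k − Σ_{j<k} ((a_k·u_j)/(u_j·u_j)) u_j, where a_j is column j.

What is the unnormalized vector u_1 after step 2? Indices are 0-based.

Step 1: u_0 = a_0 = (0, -1, 0).
Step 2: u_1 = a_1 − (-1)·u_0 = (-1, 0, -2).

u_1 = (-1, 0, -2)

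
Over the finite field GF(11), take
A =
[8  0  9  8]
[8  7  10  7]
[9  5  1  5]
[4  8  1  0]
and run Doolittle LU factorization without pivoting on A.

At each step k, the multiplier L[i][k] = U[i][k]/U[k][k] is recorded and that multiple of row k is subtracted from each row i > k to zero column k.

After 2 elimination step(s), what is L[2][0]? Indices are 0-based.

k=0: U[0][0]=8
  eliminate (1,0): mult=1, new row 1: (0, 7, 1, 10); set L[1][0]=1
  eliminate (2,0): mult=8, new row 2: (0, 5, 6, 7); set L[2][0]=8
  eliminate (3,0): mult=6, new row 3: (0, 8, 2, 7); set L[3][0]=6
k=1: U[1][1]=7
  eliminate (2,1): mult=7, new row 2: (0, 0, 10, 3); set L[2][1]=7
  eliminate (3,1): mult=9, new row 3: (0, 0, 4, 5); set L[3][1]=9

L[2][0] = 8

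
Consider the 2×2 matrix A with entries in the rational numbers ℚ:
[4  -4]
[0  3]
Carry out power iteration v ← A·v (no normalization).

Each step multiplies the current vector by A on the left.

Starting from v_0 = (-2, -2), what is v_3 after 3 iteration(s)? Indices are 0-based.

v_3 = (168, -54)

v_0 = (-2, -2).
v_1 = A·v_0 = (0, -6).
v_2 = A·v_1 = (24, -18).
v_3 = A·v_2 = (168, -54).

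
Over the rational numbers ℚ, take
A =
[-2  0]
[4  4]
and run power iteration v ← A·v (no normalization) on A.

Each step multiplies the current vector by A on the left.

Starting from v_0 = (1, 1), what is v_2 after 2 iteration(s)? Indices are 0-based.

v_0 = (1, 1).
v_1 = A·v_0 = (-2, 8).
v_2 = A·v_1 = (4, 24).

v_2 = (4, 24)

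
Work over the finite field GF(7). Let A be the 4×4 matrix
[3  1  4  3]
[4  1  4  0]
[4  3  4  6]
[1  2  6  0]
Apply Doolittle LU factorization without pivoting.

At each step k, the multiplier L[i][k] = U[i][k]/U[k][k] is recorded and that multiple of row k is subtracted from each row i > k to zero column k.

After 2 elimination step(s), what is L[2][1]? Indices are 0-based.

L[2][1] = 2

[col 0] pivot 3
  R1 -= 6*R0 → (0, 2, 1, 3)  (L[1][0] := 6)
  R2 -= 6*R0 → (0, 4, 1, 2)  (L[2][0] := 6)
  R3 -= 5*R0 → (0, 4, 0, 6)  (L[3][0] := 5)
[col 1] pivot 2
  R2 -= 2*R1 → (0, 0, 6, 3)  (L[2][1] := 2)
  R3 -= 2*R1 → (0, 0, 5, 0)  (L[3][1] := 2)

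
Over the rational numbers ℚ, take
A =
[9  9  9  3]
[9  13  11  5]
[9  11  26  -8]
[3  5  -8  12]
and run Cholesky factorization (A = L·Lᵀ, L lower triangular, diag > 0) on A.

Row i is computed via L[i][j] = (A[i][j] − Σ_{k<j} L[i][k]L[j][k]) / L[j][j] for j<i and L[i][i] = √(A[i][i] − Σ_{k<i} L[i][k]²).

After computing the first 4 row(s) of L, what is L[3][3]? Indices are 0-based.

L[3][3] = 1

Step 1: L[0][0] = √(9) = 3.
  L[1][0] = (9) / L[0][0] = 3.
Step 2: L[1][1] = √(4) = 2.
  L[2][0] = (9) / L[0][0] = 3.
  L[2][1] = (2) / L[1][1] = 1.
Step 3: L[2][2] = √(16) = 4.
  L[3][0] = (3) / L[0][0] = 1.
  L[3][1] = (2) / L[1][1] = 1.
  L[3][2] = (-12) / L[2][2] = -3.
Step 4: L[3][3] = √(1) = 1.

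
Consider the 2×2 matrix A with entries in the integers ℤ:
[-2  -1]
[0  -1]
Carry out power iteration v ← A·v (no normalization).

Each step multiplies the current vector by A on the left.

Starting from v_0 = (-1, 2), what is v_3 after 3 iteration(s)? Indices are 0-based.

v_3 = (-6, -2)

v_0 = (-1, 2).
v_1 = A·v_0 = (0, -2).
v_2 = A·v_1 = (2, 2).
v_3 = A·v_2 = (-6, -2).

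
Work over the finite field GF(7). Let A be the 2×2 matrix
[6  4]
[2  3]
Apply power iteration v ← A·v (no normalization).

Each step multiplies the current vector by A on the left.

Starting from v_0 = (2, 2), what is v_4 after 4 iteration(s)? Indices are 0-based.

v_4 = (5, 3)

v_0 = (2, 2).
v_1 = A·v_0 = (6, 3).
v_2 = A·v_1 = (6, 0).
v_3 = A·v_2 = (1, 5).
v_4 = A·v_3 = (5, 3).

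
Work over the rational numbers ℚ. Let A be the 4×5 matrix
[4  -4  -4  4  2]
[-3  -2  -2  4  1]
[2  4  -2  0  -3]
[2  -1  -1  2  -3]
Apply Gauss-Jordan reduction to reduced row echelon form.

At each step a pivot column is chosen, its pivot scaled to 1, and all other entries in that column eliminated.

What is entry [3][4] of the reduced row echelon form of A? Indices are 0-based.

M[3][4] = -5/2

[1] R0 /= 4  ⇒  (1, -1, -1, 1, 1/2)
     R1 -= -3·R0  ⇒  (0, -5, -5, 7, 5/2)
     R2 -= 2·R0  ⇒  (0, 6, 0, -2, -4)
     R3 -= 2·R0  ⇒  (0, 1, 1, 0, -4)
[2] R1 /= -5  ⇒  (0, 1, 1, -7/5, -1/2)
     R0 -= -1·R1  ⇒  (1, 0, 0, -2/5, 0)
     R2 -= 6·R1  ⇒  (0, 0, -6, 32/5, -1)
     R3 -= 1·R1  ⇒  (0, 0, 0, 7/5, -7/2)
[3] R2 /= -6  ⇒  (0, 0, 1, -16/15, 1/6)
     R1 -= 1·R2  ⇒  (0, 1, 0, -1/3, -2/3)
[4] R3 /= 7/5  ⇒  (0, 0, 0, 1, -5/2)
     R0 -= -2/5·R3  ⇒  (1, 0, 0, 0, -1)
     R1 -= -1/3·R3  ⇒  (0, 1, 0, 0, -3/2)
     R2 -= -16/15·R3  ⇒  (0, 0, 1, 0, -5/2)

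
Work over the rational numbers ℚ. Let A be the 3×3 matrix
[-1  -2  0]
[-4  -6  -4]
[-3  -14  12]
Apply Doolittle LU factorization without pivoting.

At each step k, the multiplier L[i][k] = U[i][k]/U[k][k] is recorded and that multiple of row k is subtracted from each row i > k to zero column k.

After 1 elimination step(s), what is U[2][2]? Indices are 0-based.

Step 1: pivot at (0,0) is -1.
  row1 ← row1 − (4)·row0  ⇒  L[1][0]=4, U row1=(0, 2, -4)
  row2 ← row2 − (3)·row0  ⇒  L[2][0]=3, U row2=(0, -8, 12)

U[2][2] = 12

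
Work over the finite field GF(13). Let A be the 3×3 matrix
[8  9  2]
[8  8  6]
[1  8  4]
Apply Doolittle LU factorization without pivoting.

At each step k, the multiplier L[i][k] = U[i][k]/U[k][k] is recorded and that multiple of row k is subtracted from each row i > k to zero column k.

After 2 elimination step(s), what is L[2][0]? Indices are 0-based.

L[2][0] = 5

k=0: U[0][0]=8
  eliminate (1,0): mult=1, new row 1: (0, 12, 4); set L[1][0]=1
  eliminate (2,0): mult=5, new row 2: (0, 2, 7); set L[2][0]=5
k=1: U[1][1]=12
  eliminate (2,1): mult=11, new row 2: (0, 0, 2); set L[2][1]=11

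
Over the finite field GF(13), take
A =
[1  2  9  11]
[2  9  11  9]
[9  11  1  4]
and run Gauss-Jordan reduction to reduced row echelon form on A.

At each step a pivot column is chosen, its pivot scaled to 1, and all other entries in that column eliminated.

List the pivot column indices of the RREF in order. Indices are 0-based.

step 1: normalize row 0 (÷1) = (1, 2, 9, 11)
  row 1: subtract 2×row0 = (0, 5, 6, 0)
  row 2: subtract 9×row0 = (0, 6, 11, 9)
step 2: normalize row 1 (÷5) = (0, 1, 9, 0)
  row 0: subtract 2×row1 = (1, 0, 4, 11)
  row 2: subtract 6×row1 = (0, 0, 9, 9)
step 3: normalize row 2 (÷9) = (0, 0, 1, 1)
  row 0: subtract 4×row2 = (1, 0, 0, 7)
  row 1: subtract 9×row2 = (0, 1, 0, 4)

pivot columns: 0, 1, 2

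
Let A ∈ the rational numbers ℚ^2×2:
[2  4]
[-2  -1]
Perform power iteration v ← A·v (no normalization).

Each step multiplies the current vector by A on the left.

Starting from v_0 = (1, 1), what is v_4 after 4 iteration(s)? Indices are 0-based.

v_4 = (-36, 63)

v_0 = (1, 1).
v_1 = A·v_0 = (6, -3).
v_2 = A·v_1 = (0, -9).
v_3 = A·v_2 = (-36, 9).
v_4 = A·v_3 = (-36, 63).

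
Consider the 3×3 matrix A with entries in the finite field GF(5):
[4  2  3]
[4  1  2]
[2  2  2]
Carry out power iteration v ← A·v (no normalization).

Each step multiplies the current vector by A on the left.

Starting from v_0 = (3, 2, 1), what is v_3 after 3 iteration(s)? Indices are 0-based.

v_0 = (3, 2, 1).
v_1 = A·v_0 = (4, 1, 2).
v_2 = A·v_1 = (4, 1, 4).
v_3 = A·v_2 = (0, 0, 3).

v_3 = (0, 0, 3)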